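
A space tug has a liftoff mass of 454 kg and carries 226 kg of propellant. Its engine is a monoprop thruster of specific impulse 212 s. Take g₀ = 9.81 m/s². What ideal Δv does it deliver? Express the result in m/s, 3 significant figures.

Δv ≈ 1430 m/s

v_e = Isp · g₀ = 212 × 9.81 = 2079.7 m/s.
m_f = m₀ − m_prop = 454 − 226 = 228 kg.
By the Tsiolkovsky rocket equation, Δv = v_e · ln(m₀/m_f) = 2079.7 × ln(1.991) = 2079.7 × 0.6888 ≈ 1432.4 m/s.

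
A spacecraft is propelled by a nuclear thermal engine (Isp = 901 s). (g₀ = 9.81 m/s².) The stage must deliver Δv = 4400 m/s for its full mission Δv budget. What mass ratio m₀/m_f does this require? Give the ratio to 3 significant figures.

mass ratio ≈ 1.65

v_e = Isp · g₀ = 901 × 9.81 = 8838.8 m/s.
m₀/m_f = exp(Δv / v_e) = exp(4400 / 8838.8) = exp(0.4978) = 1.6451.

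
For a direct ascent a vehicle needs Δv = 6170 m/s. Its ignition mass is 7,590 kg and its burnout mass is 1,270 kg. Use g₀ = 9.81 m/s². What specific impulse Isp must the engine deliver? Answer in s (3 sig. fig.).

ln(m₀/m_f) = ln(7590/1270) = ln(5.976) = 1.7878.
Rocket equation: v_e = Δv / ln(m₀/m_f) = 6170 / 1.7878 = 3451.1 m/s.
Isp = v_e / g₀ = 3451.1 / 9.81 = 351.8 s.

Isp ≈ 352 s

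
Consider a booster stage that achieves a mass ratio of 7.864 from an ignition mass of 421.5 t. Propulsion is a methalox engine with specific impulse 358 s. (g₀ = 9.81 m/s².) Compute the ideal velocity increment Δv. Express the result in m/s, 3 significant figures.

Δv ≈ 7240 m/s

v_e = Isp · g₀ = 358 × 9.81 = 3512.0 m/s.
By the Tsiolkovsky rocket equation, Δv = v_e · ln(7.864) = 3512.0 × 2.0623 ≈ 7242.7 m/s.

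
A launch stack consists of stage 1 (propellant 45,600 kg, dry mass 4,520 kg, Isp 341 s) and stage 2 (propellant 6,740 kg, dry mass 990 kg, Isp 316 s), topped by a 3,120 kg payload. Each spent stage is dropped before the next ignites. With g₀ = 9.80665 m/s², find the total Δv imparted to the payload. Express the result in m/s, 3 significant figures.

Ignition mass of stage 1 = 45,600+4,520 + 6,740+990 + 3,120 = 60,970 kg.
Stage 1: m₀ = 60,970 kg, m_f = 60,970 − 45,600 = 15,370 kg; Δv = 341×9.80665×ln(3.967) = 3344.1×1.3780 ≈ 4608 m/s.
Stage 2: m₀ = 10,850 kg, m_f = 10,850 − 6,740 = 4,110 kg; Δv = 316×9.80665×ln(2.64) = 3098.9×0.9707 ≈ 3008 m/s.
Total Δv = 4608 + 3008 = 7616 m/s.

Δv ≈ 7620 m/s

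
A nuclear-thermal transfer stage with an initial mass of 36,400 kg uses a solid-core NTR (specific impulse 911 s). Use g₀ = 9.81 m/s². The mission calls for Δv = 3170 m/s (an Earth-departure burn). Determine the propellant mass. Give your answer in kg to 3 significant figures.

propellant mass ≈ 10900 kg

v_e = Isp · g₀ = 911 × 9.81 = 8936.9 m/s.
m₀/m_f = exp(Δv / v_e) = exp(3170 / 8936.9) = exp(0.3547) = 1.4258.
m_f = 36,400 / 1.4258 = 25,529.5 kg, so propellant = m₀ − m_f = 36,400 − 25,529.5 = 10,870.5 kg.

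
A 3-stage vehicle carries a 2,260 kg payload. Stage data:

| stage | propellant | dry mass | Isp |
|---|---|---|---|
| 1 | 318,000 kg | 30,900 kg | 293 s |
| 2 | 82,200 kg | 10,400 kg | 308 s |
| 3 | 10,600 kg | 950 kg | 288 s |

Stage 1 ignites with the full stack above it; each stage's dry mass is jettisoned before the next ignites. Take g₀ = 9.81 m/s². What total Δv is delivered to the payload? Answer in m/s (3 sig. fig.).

Ignition mass of stage 1 = 318,000+30,900 + 82,200+10,400 + 10,600+950 + 2,260 = 455,310 kg.
Stage 1: m₀ = 455,310 kg, m_f = 455,310 − 318,000 = 137,310 kg; Δv = 293×9.81×ln(3.316) = 2874.3×1.1987 ≈ 3446 m/s.
Stage 2: m₀ = 106,410 kg, m_f = 106,410 − 82,200 = 24,210 kg; Δv = 308×9.81×ln(4.395) = 3021.5×1.4805 ≈ 4473 m/s.
Stage 3: m₀ = 13,810 kg, m_f = 13,810 − 10,600 = 3,210 kg; Δv = 288×9.81×ln(4.302) = 2825.3×1.4591 ≈ 4122 m/s.
Total Δv = 3446 + 4473 + 4122 = 12041 m/s.

Δv ≈ 12000 m/s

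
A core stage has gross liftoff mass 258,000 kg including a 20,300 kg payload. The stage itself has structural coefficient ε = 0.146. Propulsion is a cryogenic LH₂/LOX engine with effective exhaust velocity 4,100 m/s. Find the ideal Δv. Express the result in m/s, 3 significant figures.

Δv ≈ 6340 m/s

Stage wet mass = m₀ − payload = 258,000 − 20,300 = 237,700 kg.
Stage dry mass = ε × stage wet mass = 0.146 × 237,700 = 34,704.2 kg.
Burnout mass m_f = stage dry + payload = 34,704.2 + 20,300 = 55,004.2 kg.
By the Tsiolkovsky rocket equation, Δv = v_e · ln(258,000/55,004.2) = 4100.0 × ln(4.691) = 4100.0 × 1.5456 ≈ 6337 m/s.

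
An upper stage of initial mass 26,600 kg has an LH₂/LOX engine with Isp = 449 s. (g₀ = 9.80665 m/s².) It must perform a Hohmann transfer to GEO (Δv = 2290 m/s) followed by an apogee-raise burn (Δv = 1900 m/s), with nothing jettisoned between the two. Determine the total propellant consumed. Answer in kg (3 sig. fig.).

v_e = Isp · g₀ = 449 × 9.80665 = 4403.2 m/s.
After the first burn: m = 26600 × exp(−2290/4403.2) = 26600 × 0.59447 = 15,812.9 kg.
After the second burn: m = 15,812.9 × exp(−1900/4403.2) = 15,812.9 × 0.64953 = 10,271 kg.
Total propellant = m₀ − m_final = 26600 − 10,271 = 16,329 kg.

total propellant consumed ≈ 16300 kg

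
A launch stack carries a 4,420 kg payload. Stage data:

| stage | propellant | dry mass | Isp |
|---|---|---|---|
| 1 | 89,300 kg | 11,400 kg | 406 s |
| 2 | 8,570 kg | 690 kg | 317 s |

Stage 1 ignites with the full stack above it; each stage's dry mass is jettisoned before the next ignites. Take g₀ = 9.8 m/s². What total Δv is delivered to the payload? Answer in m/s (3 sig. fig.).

Ignition mass of stage 1 = 89,300+11,400 + 8,570+690 + 4,420 = 114,380 kg.
Stage 1: m₀ = 114,380 kg, m_f = 114,380 − 89,300 = 25,080 kg; Δv = 406×9.8×ln(4.561) = 3978.8×1.5175 ≈ 6038 m/s.
Stage 2: m₀ = 13,680 kg, m_f = 13,680 − 8,570 = 5,110 kg; Δv = 317×9.8×ln(2.677) = 3106.6×0.9847 ≈ 3059 m/s.
Total Δv = 6038 + 3059 = 9097 m/s.

Δv ≈ 9100 m/s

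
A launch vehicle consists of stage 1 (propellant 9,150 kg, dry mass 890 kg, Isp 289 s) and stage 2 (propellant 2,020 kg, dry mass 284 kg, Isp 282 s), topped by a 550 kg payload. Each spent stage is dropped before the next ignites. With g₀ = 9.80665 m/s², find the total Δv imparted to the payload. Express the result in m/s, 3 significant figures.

Ignition mass of stage 1 = 9,150+890 + 2,020+284 + 550 = 12,894 kg.
Stage 1: m₀ = 12,894 kg, m_f = 12,894 − 9,150 = 3,744 kg; Δv = 289×9.80665×ln(3.444) = 2834.1×1.2366 ≈ 3505 m/s.
Stage 2: m₀ = 2,854 kg, m_f = 2,854 − 2,020 = 834 kg; Δv = 282×9.80665×ln(3.422) = 2765.5×1.2302 ≈ 3402 m/s.
Total Δv = 3505 + 3402 = 6907 m/s.

Δv ≈ 6910 m/s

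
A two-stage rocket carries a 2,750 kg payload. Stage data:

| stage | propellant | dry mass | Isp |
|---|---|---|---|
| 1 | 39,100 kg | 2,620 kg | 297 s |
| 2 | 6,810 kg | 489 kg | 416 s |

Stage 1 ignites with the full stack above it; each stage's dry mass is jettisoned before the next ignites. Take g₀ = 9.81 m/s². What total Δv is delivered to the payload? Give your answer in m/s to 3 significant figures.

Ignition mass of stage 1 = 39,100+2,620 + 6,810+489 + 2,750 = 51,769 kg.
Stage 1: m₀ = 51,769 kg, m_f = 51,769 − 39,100 = 12,669 kg; Δv = 297×9.81×ln(4.086) = 2913.6×1.4076 ≈ 4101 m/s.
Stage 2: m₀ = 10,049 kg, m_f = 10,049 − 6,810 = 3,239 kg; Δv = 416×9.81×ln(3.103) = 4081.0×1.1322 ≈ 4620 m/s.
Total Δv = 4101 + 4620 = 8721 m/s.

Δv ≈ 8720 m/s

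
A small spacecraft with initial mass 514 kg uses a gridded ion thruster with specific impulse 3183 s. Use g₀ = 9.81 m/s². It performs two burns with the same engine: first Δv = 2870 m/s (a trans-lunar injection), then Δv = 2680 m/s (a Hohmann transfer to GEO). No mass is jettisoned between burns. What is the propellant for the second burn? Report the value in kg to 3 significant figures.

v_e = Isp · g₀ = 3183 × 9.81 = 31225.2 m/s.
After the first burn: m = 514 × exp(−2870/31225.2) = 514 × 0.91218 = 468.861 kg.
After the second burn: m = 468.861 × exp(−2680/31225.2) = 468.861 × 0.91775 = 430.297 kg.
Second-burn propellant = 468.861 − 430.297 = 38.564 kg.

propellant for the second burn ≈ 38.6 kg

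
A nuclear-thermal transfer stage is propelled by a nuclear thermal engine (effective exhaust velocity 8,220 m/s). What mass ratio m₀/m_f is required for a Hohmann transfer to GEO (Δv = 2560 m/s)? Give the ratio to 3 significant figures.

mass ratio ≈ 1.37

m₀/m_f = exp(Δv / v_e) = exp(2560 / 8220.0) = exp(0.3114) = 1.3654.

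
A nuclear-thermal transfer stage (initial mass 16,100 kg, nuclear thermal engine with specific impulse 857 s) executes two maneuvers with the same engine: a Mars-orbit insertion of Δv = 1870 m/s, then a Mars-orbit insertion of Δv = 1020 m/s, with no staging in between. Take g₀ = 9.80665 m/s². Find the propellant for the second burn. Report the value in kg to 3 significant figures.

v_e = Isp · g₀ = 857 × 9.80665 = 8404.3 m/s.
After the first burn: m = 16100 × exp(−1870/8404.3) = 16100 × 0.80051 = 12,888.2 kg.
After the second burn: m = 12,888.2 × exp(−1020/8404.3) = 12,888.2 × 0.88571 = 11,415.2 kg.
Second-burn propellant = 12,888.2 − 11,415.2 = 1,473 kg.

propellant for the second burn ≈ 1470 kg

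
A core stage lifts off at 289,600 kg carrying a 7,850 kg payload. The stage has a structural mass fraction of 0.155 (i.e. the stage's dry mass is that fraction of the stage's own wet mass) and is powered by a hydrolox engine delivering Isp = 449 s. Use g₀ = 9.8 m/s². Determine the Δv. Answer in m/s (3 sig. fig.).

Δv ≈ 7600 m/s

Stage wet mass = m₀ − payload = 289,600 − 7,850 = 281,750 kg.
Stage dry mass = ε × stage wet mass = 0.155 × 281,750 = 43,671.3 kg.
Burnout mass m_f = stage dry + payload = 43,671.3 + 7,850 = 51,521.3 kg.
v_e = Isp · g₀ = 449 × 9.8 = 4400.2 m/s.
Rocket equation: Δv = v_e · ln(289,600/51,521.3) = 4400.2 × ln(5.621) = 4400.2 × 1.7265 ≈ 7597 m/s.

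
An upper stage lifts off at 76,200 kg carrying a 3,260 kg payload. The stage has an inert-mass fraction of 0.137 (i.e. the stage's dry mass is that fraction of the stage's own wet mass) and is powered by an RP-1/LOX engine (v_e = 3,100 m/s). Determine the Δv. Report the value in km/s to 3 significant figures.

Stage wet mass = m₀ − payload = 76,200 − 3,260 = 72,940 kg.
Stage dry mass = ε × stage wet mass = 0.137 × 72,940 = 9,992.78 kg.
Burnout mass m_f = stage dry + payload = 9,992.78 + 3,260 = 13,252.78 kg.
Rocket equation: Δv = v_e · ln(76,200/13,252.78) = 3100.0 × ln(5.75) = 3100.0 × 1.7492 ≈ 5422 m/s.

Δv ≈ 5.42 km/s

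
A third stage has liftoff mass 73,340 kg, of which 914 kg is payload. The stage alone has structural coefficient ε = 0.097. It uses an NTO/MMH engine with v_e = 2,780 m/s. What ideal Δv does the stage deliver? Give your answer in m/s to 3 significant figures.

Δv ≈ 6180 m/s

Stage wet mass = m₀ − payload = 73,340 − 914 = 72,426 kg.
Stage dry mass = ε × stage wet mass = 0.097 × 72,426 = 7,025.32 kg.
Burnout mass m_f = stage dry + payload = 7,025.32 + 914 = 7,939.32 kg.
Using Δv = v_e ln(m₀/m_f): Δv = v_e · ln(73,340/7,939.32) = 2780.0 × ln(9.238) = 2780.0 × 2.2233 ≈ 6181 m/s.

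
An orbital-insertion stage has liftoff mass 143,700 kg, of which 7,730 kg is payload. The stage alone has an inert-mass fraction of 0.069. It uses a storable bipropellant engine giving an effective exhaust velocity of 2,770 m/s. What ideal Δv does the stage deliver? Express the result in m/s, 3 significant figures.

Δv ≈ 5890 m/s

Stage wet mass = m₀ − payload = 143,700 − 7,730 = 135,970 kg.
Stage dry mass = ε × stage wet mass = 0.069 × 135,970 = 9,381.93 kg.
Burnout mass m_f = stage dry + payload = 9,381.93 + 7,730 = 17,111.93 kg.
By the Tsiolkovsky rocket equation, Δv = v_e · ln(143,700/17,111.93) = 2770.0 × ln(8.398) = 2770.0 × 2.1280 ≈ 5894 m/s.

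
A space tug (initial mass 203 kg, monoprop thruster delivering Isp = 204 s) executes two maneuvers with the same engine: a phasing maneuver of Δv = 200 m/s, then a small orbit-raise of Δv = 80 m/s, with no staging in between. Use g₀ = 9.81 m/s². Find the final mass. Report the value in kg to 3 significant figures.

v_e = Isp · g₀ = 204 × 9.81 = 2001.2 m/s.
After the first burn: m = 203 × exp(−200/2001.2) = 203 × 0.90489 = 183.693 kg.
After the second burn: m = 183.693 × exp(−80/2001.2) = 183.693 × 0.96081 = 176.494 kg.

final mass ≈ 176 kg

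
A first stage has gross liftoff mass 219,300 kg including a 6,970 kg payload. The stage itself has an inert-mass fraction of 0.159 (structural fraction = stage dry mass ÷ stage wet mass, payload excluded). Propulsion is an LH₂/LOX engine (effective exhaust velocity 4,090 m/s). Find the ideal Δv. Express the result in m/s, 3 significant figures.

Stage wet mass = m₀ − payload = 219,300 − 6,970 = 212,330 kg.
Stage dry mass = ε × stage wet mass = 0.159 × 212,330 = 33,760.5 kg.
Burnout mass m_f = stage dry + payload = 33,760.5 + 6,970 = 40,730.5 kg.
Δv = v_e · ln(219,300/40,730.5) = 4090.0 × ln(5.384) = 4090.0 × 1.6835 ≈ 6885 m/s.

Δv ≈ 6890 m/s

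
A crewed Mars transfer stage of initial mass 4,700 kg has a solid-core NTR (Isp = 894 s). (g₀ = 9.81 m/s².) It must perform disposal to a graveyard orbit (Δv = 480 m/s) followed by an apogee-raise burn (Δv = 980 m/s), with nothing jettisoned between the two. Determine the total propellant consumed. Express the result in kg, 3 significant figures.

v_e = Isp · g₀ = 894 × 9.81 = 8770.1 m/s.
After the first burn: m = 4700 × exp(−480/8770.1) = 4700 × 0.94674 = 4,449.68 kg.
After the second burn: m = 4,449.68 × exp(−980/8770.1) = 4,449.68 × 0.89427 = 3,979.22 kg.
Total propellant = m₀ − m_final = 4700 − 3,979.22 = 720.78 kg.

total propellant consumed ≈ 721 kg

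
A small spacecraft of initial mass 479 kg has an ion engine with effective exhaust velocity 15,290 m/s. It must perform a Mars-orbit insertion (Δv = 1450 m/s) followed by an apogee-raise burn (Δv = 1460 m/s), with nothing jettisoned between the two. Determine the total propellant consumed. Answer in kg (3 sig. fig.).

total propellant consumed ≈ 83.0 kg

After the first burn: m = 479 × exp(−1450/15290.0) = 479 × 0.90952 = 435.66 kg.
After the second burn: m = 435.66 × exp(−1460/15290.0) = 435.66 × 0.90893 = 395.984 kg.
Total propellant = m₀ − m_final = 479 − 395.984 = 83.016 kg.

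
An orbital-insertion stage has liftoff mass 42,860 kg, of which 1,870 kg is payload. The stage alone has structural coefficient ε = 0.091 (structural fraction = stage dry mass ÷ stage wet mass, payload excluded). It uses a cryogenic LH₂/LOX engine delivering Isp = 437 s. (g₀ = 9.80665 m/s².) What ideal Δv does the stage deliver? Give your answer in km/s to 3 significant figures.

Stage wet mass = m₀ − payload = 42,860 − 1,870 = 40,990 kg.
Stage dry mass = ε × stage wet mass = 0.091 × 40,990 = 3,730.09 kg.
Burnout mass m_f = stage dry + payload = 3,730.09 + 1,870 = 5,600.09 kg.
v_e = Isp · g₀ = 437 × 9.80665 = 4285.5 m/s.
Δv = v_e · ln(42,860/5,600.09) = 4285.5 × ln(7.653) = 4285.5 × 2.0352 ≈ 8722 m/s.

Δv ≈ 8.72 km/s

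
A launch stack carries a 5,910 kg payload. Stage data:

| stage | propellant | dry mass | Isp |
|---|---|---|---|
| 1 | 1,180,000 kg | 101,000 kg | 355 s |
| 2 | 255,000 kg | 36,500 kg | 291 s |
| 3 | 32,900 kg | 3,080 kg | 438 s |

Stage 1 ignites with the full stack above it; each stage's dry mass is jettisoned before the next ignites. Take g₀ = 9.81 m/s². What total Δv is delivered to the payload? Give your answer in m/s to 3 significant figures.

Ignition mass of stage 1 = 1,180,000+101,000 + 255,000+36,500 + 32,900+3,080 + 5,910 = 1,614,390 kg.
Stage 1: m₀ = 1,614,390 kg, m_f = 1,614,390 − 1,180,000 = 434,390 kg; Δv = 355×9.81×ln(3.716) = 3482.6×1.3128 ≈ 4572 m/s.
Stage 2: m₀ = 333,390 kg, m_f = 333,390 − 255,000 = 78,390 kg; Δv = 291×9.81×ln(4.253) = 2854.7×1.4476 ≈ 4133 m/s.
Stage 3: m₀ = 41,890 kg, m_f = 41,890 − 32,900 = 8,990 kg; Δv = 438×9.81×ln(4.66) = 4296.8×1.5389 ≈ 6612 m/s.
Total Δv = 4572 + 4133 + 6612 = 15317 m/s.

Δv ≈ 15300 m/s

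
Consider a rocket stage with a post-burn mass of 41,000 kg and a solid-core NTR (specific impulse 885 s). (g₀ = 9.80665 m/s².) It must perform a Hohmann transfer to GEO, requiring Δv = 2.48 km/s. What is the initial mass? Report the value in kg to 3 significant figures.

v_e = Isp · g₀ = 885 × 9.80665 = 8678.9 m/s.
m₀/m_f = exp(Δv / v_e) = exp(2480 / 8678.9) = exp(0.2858) = 1.3308.
m₀ = m_f × 1.3308 = 41,000 × 1.3308 = 54,562.8 kg.

initial mass ≈ 54600 kg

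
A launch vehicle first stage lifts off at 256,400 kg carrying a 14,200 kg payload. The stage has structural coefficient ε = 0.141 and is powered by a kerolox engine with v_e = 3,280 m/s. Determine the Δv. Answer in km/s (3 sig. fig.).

Δv ≈ 5.47 km/s

Stage wet mass = m₀ − payload = 256,400 − 14,200 = 242,200 kg.
Stage dry mass = ε × stage wet mass = 0.141 × 242,200 = 34,150.2 kg.
Burnout mass m_f = stage dry + payload = 34,150.2 + 14,200 = 48,350.2 kg.
Δv = v_e · ln(256,400/48,350.2) = 3280.0 × ln(5.303) = 3280.0 × 1.6683 ≈ 5472 m/s.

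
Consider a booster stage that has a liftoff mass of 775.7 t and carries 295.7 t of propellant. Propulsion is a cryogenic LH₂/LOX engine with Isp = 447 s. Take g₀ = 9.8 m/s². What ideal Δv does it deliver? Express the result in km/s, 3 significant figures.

Δv ≈ 2.10 km/s

v_e = Isp · g₀ = 447 × 9.8 = 4380.6 m/s.
m_f = m₀ − m_prop = 775.7 − 295.7 = 480 t.
Using Δv = v_e ln(m₀/m_f): Δv = v_e · ln(m₀/m_f) = 4380.6 × ln(1.616) = 4380.6 × 0.4800 ≈ 2102.6 m/s.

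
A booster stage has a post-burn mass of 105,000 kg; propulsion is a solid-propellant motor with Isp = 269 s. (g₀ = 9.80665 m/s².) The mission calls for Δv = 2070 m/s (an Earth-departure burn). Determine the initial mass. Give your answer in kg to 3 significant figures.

initial mass ≈ 230000 kg

v_e = Isp · g₀ = 269 × 9.80665 = 2638.0 m/s.
m₀/m_f = exp(Δv / v_e) = exp(2070 / 2638.0) = exp(0.7847) = 2.1917.
m₀ = m_f × 2.1917 = 105,000 × 2.1917 = 230,129 kg.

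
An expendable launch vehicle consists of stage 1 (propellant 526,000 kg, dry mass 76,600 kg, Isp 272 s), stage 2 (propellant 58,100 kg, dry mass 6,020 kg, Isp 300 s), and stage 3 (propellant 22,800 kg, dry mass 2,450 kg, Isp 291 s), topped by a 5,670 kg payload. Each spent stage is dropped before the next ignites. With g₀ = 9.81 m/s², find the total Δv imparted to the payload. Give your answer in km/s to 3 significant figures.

Ignition mass of stage 1 = 526,000+76,600 + 58,100+6,020 + 22,800+2,450 + 5,670 = 697,640 kg.
Stage 1: m₀ = 697,640 kg, m_f = 697,640 − 526,000 = 171,640 kg; Δv = 272×9.81×ln(4.065) = 2668.3×1.4023 ≈ 3742 m/s.
Stage 2: m₀ = 95,040 kg, m_f = 95,040 − 58,100 = 36,940 kg; Δv = 300×9.81×ln(2.573) = 2943.0×0.9450 ≈ 2781 m/s.
Stage 3: m₀ = 30,920 kg, m_f = 30,920 − 22,800 = 8,120 kg; Δv = 291×9.81×ln(3.808) = 2854.7×1.3371 ≈ 3817 m/s.
Total Δv = 3742 + 2781 + 3817 = 10340 m/s.

Δv ≈ 10.3 km/s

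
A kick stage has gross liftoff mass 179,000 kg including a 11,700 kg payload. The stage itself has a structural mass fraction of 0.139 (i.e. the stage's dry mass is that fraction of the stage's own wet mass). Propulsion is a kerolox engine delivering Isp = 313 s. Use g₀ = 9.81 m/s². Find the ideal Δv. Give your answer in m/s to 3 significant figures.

Stage wet mass = m₀ − payload = 179,000 − 11,700 = 167,300 kg.
Stage dry mass = ε × stage wet mass = 0.139 × 167,300 = 23,254.7 kg.
Burnout mass m_f = stage dry + payload = 23,254.7 + 11,700 = 34,954.7 kg.
v_e = Isp · g₀ = 313 × 9.81 = 3070.5 m/s.
Δv = v_e · ln(179,000/34,954.7) = 3070.5 × ln(5.121) = 3070.5 × 1.6333 ≈ 5015 m/s.

Δv ≈ 5020 m/s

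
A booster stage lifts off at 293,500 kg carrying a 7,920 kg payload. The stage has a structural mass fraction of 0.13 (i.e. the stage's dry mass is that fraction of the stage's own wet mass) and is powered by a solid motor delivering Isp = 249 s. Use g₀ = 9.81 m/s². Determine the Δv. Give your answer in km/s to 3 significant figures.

Stage wet mass = m₀ − payload = 293,500 − 7,920 = 285,580 kg.
Stage dry mass = ε × stage wet mass = 0.13 × 285,580 = 37,125.4 kg.
Burnout mass m_f = stage dry + payload = 37,125.4 + 7,920 = 45,045.4 kg.
v_e = Isp · g₀ = 249 × 9.81 = 2442.7 m/s.
Δv = v_e · ln(293,500/45,045.4) = 2442.7 × ln(6.516) = 2442.7 × 1.8742 ≈ 4578 m/s.

Δv ≈ 4.58 km/s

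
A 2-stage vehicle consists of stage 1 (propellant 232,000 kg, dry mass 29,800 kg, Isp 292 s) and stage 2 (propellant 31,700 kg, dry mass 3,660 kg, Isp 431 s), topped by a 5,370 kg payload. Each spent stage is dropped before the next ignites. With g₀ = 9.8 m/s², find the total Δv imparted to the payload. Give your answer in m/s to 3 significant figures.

Δv ≈ 10500 m/s

Ignition mass of stage 1 = 232,000+29,800 + 31,700+3,660 + 5,370 = 302,530 kg.
Stage 1: m₀ = 302,530 kg, m_f = 302,530 − 232,000 = 70,530 kg; Δv = 292×9.8×ln(4.289) = 2861.6×1.4561 ≈ 4167 m/s.
Stage 2: m₀ = 40,730 kg, m_f = 40,730 − 31,700 = 9,030 kg; Δv = 431×9.8×ln(4.511) = 4223.8×1.5064 ≈ 6363 m/s.
Total Δv = 4167 + 6363 = 10530 m/s.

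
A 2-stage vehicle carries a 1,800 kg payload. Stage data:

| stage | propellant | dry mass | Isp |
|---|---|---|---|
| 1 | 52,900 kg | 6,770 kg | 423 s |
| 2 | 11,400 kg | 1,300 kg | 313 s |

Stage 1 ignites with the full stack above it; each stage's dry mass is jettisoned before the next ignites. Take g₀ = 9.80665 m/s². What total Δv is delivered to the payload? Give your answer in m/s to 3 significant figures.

Δv ≈ 9920 m/s

Ignition mass of stage 1 = 52,900+6,770 + 11,400+1,300 + 1,800 = 74,170 kg.
Stage 1: m₀ = 74,170 kg, m_f = 74,170 − 52,900 = 21,270 kg; Δv = 423×9.80665×ln(3.487) = 4148.2×1.2491 ≈ 5181 m/s.
Stage 2: m₀ = 14,500 kg, m_f = 14,500 − 11,400 = 3,100 kg; Δv = 313×9.80665×ln(4.677) = 3069.5×1.5427 ≈ 4735 m/s.
Total Δv = 5181 + 4735 = 9916 m/s.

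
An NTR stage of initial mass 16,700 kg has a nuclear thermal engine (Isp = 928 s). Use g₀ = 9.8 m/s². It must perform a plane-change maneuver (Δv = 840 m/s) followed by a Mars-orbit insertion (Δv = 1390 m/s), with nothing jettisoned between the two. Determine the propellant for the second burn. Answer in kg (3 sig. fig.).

v_e = Isp · g₀ = 928 × 9.8 = 9094.4 m/s.
After the first burn: m = 16700 × exp(−840/9094.4) = 16700 × 0.91177 = 15,226.6 kg.
After the second burn: m = 15,226.6 × exp(−1390/9094.4) = 15,226.6 × 0.85827 = 13,068.5 kg.
Second-burn propellant = 15,226.6 − 13,068.5 = 2,158.1 kg.

propellant for the second burn ≈ 2160 kg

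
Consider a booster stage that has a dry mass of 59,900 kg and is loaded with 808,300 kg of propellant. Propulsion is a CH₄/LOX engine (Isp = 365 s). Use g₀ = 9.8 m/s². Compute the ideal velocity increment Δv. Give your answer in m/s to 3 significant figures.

v_e = Isp · g₀ = 365 × 9.8 = 3577.0 m/s.
m₀ = m_dry + m_prop = 59,900 + 808,300 = 868,200 kg.
Δv = v_e · ln(m₀/m_f) = 3577.0 × ln(14.49) = 3577.0 × 2.6737 ≈ 9564.0 m/s.

Δv ≈ 9560 m/s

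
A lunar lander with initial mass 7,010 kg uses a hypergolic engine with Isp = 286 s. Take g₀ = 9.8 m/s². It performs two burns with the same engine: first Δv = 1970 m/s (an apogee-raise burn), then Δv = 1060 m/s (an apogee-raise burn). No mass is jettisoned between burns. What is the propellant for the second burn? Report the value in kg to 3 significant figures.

propellant for the second burn ≈ 1090 kg

v_e = Isp · g₀ = 286 × 9.8 = 2802.8 m/s.
After the first burn: m = 7010 × exp(−1970/2802.8) = 7010 × 0.49516 = 3,471.07 kg.
After the second burn: m = 3,471.07 × exp(−1060/2802.8) = 3,471.07 × 0.68510 = 2,378.03 kg.
Second-burn propellant = 3,471.07 − 2,378.03 = 1,093.04 kg.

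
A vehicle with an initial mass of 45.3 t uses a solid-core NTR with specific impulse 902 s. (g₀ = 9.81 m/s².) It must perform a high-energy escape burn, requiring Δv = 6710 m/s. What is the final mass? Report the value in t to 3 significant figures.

v_e = Isp · g₀ = 902 × 9.81 = 8848.6 m/s.
m₀/m_f = exp(Δv / v_e) = exp(6710 / 8848.6) = exp(0.7583) = 2.1347.
m_f = m₀ / 2.1347 = 45.3 / 2.1347 = 21.2208 t.

final mass ≈ 21.2 t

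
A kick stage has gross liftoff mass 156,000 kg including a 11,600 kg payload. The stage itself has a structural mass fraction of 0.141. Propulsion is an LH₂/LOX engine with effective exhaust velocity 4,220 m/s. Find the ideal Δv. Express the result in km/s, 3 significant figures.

Δv ≈ 6.69 km/s

Stage wet mass = m₀ − payload = 156,000 − 11,600 = 144,400 kg.
Stage dry mass = ε × stage wet mass = 0.141 × 144,400 = 20,360.4 kg.
Burnout mass m_f = stage dry + payload = 20,360.4 + 11,600 = 31,960.4 kg.
Rocket equation: Δv = v_e · ln(156,000/31,960.4) = 4220.0 × ln(4.881) = 4220.0 × 1.5854 ≈ 6690 m/s.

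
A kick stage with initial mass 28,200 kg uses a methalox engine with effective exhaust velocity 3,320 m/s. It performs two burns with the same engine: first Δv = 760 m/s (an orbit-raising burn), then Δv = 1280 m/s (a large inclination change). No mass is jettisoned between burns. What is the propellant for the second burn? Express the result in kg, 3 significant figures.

After the first burn: m = 28200 × exp(−760/3320.0) = 28200 × 0.79540 = 22,430.3 kg.
After the second burn: m = 22,430.3 × exp(−1280/3320.0) = 22,430.3 × 0.68008 = 15,254.4 kg.
Second-burn propellant = 22,430.3 − 15,254.4 = 7,175.9 kg.

propellant for the second burn ≈ 7180 kg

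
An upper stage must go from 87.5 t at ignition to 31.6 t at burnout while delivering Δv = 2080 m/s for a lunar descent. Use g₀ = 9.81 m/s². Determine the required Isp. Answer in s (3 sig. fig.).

Isp ≈ 208 s

ln(m₀/m_f) = ln(87500/31600) = ln(2.769) = 1.0185.
By the Tsiolkovsky rocket equation, v_e = Δv / ln(m₀/m_f) = 2080 / 1.0185 = 2042.3 m/s.
Isp = v_e / g₀ = 2042.3 / 9.81 = 208.2 s.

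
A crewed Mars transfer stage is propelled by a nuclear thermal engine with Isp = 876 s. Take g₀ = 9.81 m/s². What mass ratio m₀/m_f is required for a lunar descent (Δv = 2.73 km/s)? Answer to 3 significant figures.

mass ratio ≈ 1.37

v_e = Isp · g₀ = 876 × 9.81 = 8593.6 m/s.
Using Δv = v_e ln(m₀/m_f): m₀/m_f = exp(Δv / v_e) = exp(2730 / 8593.6) = exp(0.3177) = 1.3739.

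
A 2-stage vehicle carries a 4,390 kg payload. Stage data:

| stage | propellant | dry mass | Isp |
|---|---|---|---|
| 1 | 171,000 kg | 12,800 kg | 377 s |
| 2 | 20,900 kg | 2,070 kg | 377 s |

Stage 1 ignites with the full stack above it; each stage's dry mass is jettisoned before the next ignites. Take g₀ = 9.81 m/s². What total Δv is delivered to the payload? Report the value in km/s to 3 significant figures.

Ignition mass of stage 1 = 171,000+12,800 + 20,900+2,070 + 4,390 = 211,160 kg.
Stage 1: m₀ = 211,160 kg, m_f = 211,160 − 171,000 = 40,160 kg; Δv = 377×9.81×ln(5.258) = 3698.4×1.6597 ≈ 6138 m/s.
Stage 2: m₀ = 27,360 kg, m_f = 27,360 − 20,900 = 6,460 kg; Δv = 377×9.81×ln(4.235) = 3698.4×1.4435 ≈ 5338 m/s.
Total Δv = 6138 + 5338 = 11476 m/s.

Δv ≈ 11.5 km/s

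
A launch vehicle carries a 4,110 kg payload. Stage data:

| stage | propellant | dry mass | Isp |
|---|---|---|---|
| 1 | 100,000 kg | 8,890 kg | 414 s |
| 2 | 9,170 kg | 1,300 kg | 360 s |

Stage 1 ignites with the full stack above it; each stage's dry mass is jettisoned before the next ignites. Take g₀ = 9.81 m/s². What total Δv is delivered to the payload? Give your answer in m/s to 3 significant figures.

Ignition mass of stage 1 = 100,000+8,890 + 9,170+1,300 + 4,110 = 123,470 kg.
Stage 1: m₀ = 123,470 kg, m_f = 123,470 − 100,000 = 23,470 kg; Δv = 414×9.81×ln(5.261) = 4061.3×1.6603 ≈ 6743 m/s.
Stage 2: m₀ = 14,580 kg, m_f = 14,580 − 9,170 = 5,410 kg; Δv = 360×9.81×ln(2.695) = 3531.6×0.9914 ≈ 3501 m/s.
Total Δv = 6743 + 3501 = 10244 m/s.

Δv ≈ 10200 m/s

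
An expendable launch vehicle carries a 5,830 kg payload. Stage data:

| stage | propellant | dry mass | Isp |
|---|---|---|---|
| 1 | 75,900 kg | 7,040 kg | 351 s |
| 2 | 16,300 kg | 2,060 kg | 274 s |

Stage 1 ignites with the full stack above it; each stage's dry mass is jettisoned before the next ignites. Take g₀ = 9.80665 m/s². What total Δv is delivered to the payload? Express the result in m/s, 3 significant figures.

Ignition mass of stage 1 = 75,900+7,040 + 16,300+2,060 + 5,830 = 107,130 kg.
Stage 1: m₀ = 107,130 kg, m_f = 107,130 − 75,900 = 31,230 kg; Δv = 351×9.80665×ln(3.43) = 3442.1×1.2327 ≈ 4243 m/s.
Stage 2: m₀ = 24,190 kg, m_f = 24,190 − 16,300 = 7,890 kg; Δv = 274×9.80665×ln(3.066) = 2687.0×1.1203 ≈ 3010 m/s.
Total Δv = 4243 + 3010 = 7253 m/s.

Δv ≈ 7250 m/s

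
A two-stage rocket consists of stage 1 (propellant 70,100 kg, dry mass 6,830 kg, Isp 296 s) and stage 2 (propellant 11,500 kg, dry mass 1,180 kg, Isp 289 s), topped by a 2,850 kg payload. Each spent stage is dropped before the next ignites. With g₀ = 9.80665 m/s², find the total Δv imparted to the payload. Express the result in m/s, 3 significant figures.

Δv ≈ 7940 m/s

Ignition mass of stage 1 = 70,100+6,830 + 11,500+1,180 + 2,850 = 92,460 kg.
Stage 1: m₀ = 92,460 kg, m_f = 92,460 − 70,100 = 22,360 kg; Δv = 296×9.80665×ln(4.135) = 2902.8×1.4195 ≈ 4120 m/s.
Stage 2: m₀ = 15,530 kg, m_f = 15,530 − 11,500 = 4,030 kg; Δv = 289×9.80665×ln(3.854) = 2834.1×1.3490 ≈ 3823 m/s.
Total Δv = 4120 + 3823 = 7943 m/s.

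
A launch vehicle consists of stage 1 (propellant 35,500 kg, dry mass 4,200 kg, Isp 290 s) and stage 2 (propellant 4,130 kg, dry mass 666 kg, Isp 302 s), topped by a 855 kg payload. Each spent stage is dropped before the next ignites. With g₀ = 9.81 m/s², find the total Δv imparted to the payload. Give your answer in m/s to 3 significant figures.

Δv ≈ 8230 m/s

Ignition mass of stage 1 = 35,500+4,200 + 4,130+666 + 855 = 45,351 kg.
Stage 1: m₀ = 45,351 kg, m_f = 45,351 − 35,500 = 9,851 kg; Δv = 290×9.81×ln(4.604) = 2844.9×1.5269 ≈ 4344 m/s.
Stage 2: m₀ = 5,651 kg, m_f = 5,651 − 4,130 = 1,521 kg; Δv = 302×9.81×ln(3.715) = 2962.6×1.3125 ≈ 3888 m/s.
Total Δv = 4344 + 3888 = 8232 m/s.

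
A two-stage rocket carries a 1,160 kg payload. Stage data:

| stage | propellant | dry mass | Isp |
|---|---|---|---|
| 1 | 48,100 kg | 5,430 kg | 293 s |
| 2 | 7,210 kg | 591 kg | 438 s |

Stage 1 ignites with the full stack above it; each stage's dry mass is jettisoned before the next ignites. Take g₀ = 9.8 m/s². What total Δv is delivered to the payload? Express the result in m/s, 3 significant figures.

Ignition mass of stage 1 = 48,100+5,430 + 7,210+591 + 1,160 = 62,491 kg.
Stage 1: m₀ = 62,491 kg, m_f = 62,491 − 48,100 = 14,391 kg; Δv = 293×9.8×ln(4.342) = 2871.4×1.4684 ≈ 4216 m/s.
Stage 2: m₀ = 8,961 kg, m_f = 8,961 − 7,210 = 1,751 kg; Δv = 438×9.8×ln(5.118) = 4292.4×1.6327 ≈ 7008 m/s.
Total Δv = 4216 + 7008 = 11224 m/s.

Δv ≈ 11200 m/s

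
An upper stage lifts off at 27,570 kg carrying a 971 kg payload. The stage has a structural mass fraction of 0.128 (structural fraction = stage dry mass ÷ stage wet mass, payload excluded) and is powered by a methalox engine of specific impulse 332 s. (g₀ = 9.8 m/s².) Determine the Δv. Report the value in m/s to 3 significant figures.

Δv ≈ 5990 m/s

Stage wet mass = m₀ − payload = 27,570 − 971 = 26,599 kg.
Stage dry mass = ε × stage wet mass = 0.128 × 26,599 = 3,404.67 kg.
Burnout mass m_f = stage dry + payload = 3,404.67 + 971 = 4,375.67 kg.
v_e = Isp · g₀ = 332 × 9.8 = 3253.6 m/s.
Δv = v_e · ln(27,570/4,375.67) = 3253.6 × ln(6.301) = 3253.6 × 1.8407 ≈ 5989 m/s.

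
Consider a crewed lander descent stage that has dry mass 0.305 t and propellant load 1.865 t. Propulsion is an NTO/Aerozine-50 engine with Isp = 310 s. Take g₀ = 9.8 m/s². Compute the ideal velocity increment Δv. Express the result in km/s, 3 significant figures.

Δv ≈ 5.96 km/s

v_e = Isp · g₀ = 310 × 9.8 = 3038.0 m/s.
m₀ = m_dry + m_prop = 0.305 + 1.865 = 2.17 t.
Using Δv = v_e ln(m₀/m_f): Δv = v_e · ln(m₀/m_f) = 3038.0 × ln(7.115) = 3038.0 × 1.9622 ≈ 5961.1 m/s.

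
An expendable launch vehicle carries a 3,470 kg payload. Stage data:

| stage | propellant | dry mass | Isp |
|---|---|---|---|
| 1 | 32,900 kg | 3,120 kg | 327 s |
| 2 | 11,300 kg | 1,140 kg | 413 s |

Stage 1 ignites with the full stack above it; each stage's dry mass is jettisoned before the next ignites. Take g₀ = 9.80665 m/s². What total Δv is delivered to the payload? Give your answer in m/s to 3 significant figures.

Δv ≈ 8240 m/s

Ignition mass of stage 1 = 32,900+3,120 + 11,300+1,140 + 3,470 = 51,930 kg.
Stage 1: m₀ = 51,930 kg, m_f = 51,930 − 32,900 = 19,030 kg; Δv = 327×9.80665×ln(2.729) = 3206.8×1.0039 ≈ 3219 m/s.
Stage 2: m₀ = 15,910 kg, m_f = 15,910 − 11,300 = 4,610 kg; Δv = 413×9.80665×ln(3.451) = 4050.1×1.2387 ≈ 5017 m/s.
Total Δv = 3219 + 5017 = 8236 m/s.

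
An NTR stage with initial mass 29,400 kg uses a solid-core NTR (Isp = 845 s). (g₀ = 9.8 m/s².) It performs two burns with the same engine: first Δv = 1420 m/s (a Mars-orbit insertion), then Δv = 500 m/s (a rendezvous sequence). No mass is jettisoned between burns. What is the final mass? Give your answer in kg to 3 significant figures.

final mass ≈ 23300 kg

v_e = Isp · g₀ = 845 × 9.8 = 8281.0 m/s.
After the first burn: m = 29400 × exp(−1420/8281.0) = 29400 × 0.84242 = 24,767.1 kg.
After the second burn: m = 24,767.1 × exp(−500/8281.0) = 24,767.1 × 0.94141 = 23,316 kg.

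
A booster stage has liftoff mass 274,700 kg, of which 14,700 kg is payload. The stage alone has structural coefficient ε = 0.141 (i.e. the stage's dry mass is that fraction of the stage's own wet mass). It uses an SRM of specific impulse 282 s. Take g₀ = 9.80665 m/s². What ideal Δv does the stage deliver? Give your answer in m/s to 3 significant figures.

Stage wet mass = m₀ − payload = 274,700 − 14,700 = 260,000 kg.
Stage dry mass = ε × stage wet mass = 0.141 × 260,000 = 36,660 kg.
Burnout mass m_f = stage dry + payload = 36,660 + 14,700 = 51,360 kg.
v_e = Isp · g₀ = 282 × 9.80665 = 2765.5 m/s.
Δv = v_e · ln(274,700/51,360) = 2765.5 × ln(5.349) = 2765.5 × 1.6768 ≈ 4637 m/s.

Δv ≈ 4640 m/s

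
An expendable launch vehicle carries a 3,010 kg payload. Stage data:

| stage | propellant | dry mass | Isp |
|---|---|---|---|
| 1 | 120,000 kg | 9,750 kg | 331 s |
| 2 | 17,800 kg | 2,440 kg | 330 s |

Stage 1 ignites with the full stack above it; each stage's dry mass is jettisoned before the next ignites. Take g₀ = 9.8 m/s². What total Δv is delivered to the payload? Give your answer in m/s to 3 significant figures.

Δv ≈ 9670 m/s

Ignition mass of stage 1 = 120,000+9,750 + 17,800+2,440 + 3,010 = 153,000 kg.
Stage 1: m₀ = 153,000 kg, m_f = 153,000 − 120,000 = 33,000 kg; Δv = 331×9.8×ln(4.636) = 3243.8×1.5339 ≈ 4976 m/s.
Stage 2: m₀ = 23,250 kg, m_f = 23,250 − 17,800 = 5,450 kg; Δv = 330×9.8×ln(4.266) = 3234.0×1.4507 ≈ 4692 m/s.
Total Δv = 4976 + 4692 = 9668 m/s.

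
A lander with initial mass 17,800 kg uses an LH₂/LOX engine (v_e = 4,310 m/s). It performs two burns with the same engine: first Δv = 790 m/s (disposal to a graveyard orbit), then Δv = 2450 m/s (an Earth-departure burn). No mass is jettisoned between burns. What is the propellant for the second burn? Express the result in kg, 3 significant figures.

After the first burn: m = 17800 × exp(−790/4310.0) = 17800 × 0.83252 = 14,818.9 kg.
After the second burn: m = 14,818.9 × exp(−2450/4310.0) = 14,818.9 × 0.56641 = 8,393.57 kg.
Second-burn propellant = 14,818.9 − 8,393.57 = 6,425.33 kg.

propellant for the second burn ≈ 6430 kg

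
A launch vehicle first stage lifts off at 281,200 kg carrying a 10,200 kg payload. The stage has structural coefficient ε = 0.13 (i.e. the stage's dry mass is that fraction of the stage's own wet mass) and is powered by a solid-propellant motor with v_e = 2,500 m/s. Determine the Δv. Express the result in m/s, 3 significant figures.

Stage wet mass = m₀ − payload = 281,200 − 10,200 = 271,000 kg.
Stage dry mass = ε × stage wet mass = 0.13 × 271,000 = 35,230 kg.
Burnout mass m_f = stage dry + payload = 35,230 + 10,200 = 45,430 kg.
Δv = v_e · ln(281,200/45,430) = 2500.0 × ln(6.19) = 2500.0 × 1.8229 ≈ 4557 m/s.

Δv ≈ 4560 m/s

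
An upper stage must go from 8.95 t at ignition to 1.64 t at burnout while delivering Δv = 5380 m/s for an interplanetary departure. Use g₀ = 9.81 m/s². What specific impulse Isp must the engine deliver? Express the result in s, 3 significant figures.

Isp ≈ 323 s

ln(m₀/m_f) = ln(8950/1640) = ln(5.457) = 1.6970.
v_e = Δv / ln(m₀/m_f) = 5380 / 1.6970 = 3170.4 m/s.
Isp = v_e / g₀ = 3170.4 / 9.81 = 323.2 s.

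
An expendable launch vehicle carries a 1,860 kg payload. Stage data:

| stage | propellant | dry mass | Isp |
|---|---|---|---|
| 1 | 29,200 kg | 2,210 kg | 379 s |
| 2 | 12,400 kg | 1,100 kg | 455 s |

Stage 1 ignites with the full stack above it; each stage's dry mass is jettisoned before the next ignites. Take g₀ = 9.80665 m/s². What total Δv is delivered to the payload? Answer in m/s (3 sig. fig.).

Ignition mass of stage 1 = 29,200+2,210 + 12,400+1,100 + 1,860 = 46,770 kg.
Stage 1: m₀ = 46,770 kg, m_f = 46,770 − 29,200 = 17,570 kg; Δv = 379×9.80665×ln(2.662) = 3716.7×0.9790 ≈ 3639 m/s.
Stage 2: m₀ = 15,360 kg, m_f = 15,360 − 12,400 = 2,960 kg; Δv = 455×9.80665×ln(5.189) = 4462.0×1.6466 ≈ 7347 m/s.
Total Δv = 3639 + 7347 = 10986 m/s.

Δv ≈ 11000 m/s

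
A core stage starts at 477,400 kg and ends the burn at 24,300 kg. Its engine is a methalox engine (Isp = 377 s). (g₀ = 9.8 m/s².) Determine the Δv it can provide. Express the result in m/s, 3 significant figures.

v_e = Isp · g₀ = 377 × 9.8 = 3694.6 m/s.
Δv = v_e · ln(m₀/m_f) = 3694.6 × ln(19.65) = 3694.6 × 2.9779 ≈ 11002.1 m/s.

Δv ≈ 11000 m/s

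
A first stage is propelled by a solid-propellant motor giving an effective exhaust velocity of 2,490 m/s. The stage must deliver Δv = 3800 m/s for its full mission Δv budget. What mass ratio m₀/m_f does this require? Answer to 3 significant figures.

mass ratio ≈ 4.60

Rocket equation: m₀/m_f = exp(Δv / v_e) = exp(3800 / 2490.0) = exp(1.5261) = 4.6002.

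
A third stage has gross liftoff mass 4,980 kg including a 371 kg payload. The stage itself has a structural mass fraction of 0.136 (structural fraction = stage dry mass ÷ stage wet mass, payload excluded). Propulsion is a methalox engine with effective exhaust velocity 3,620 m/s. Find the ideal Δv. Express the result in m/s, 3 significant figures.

Stage wet mass = m₀ − payload = 4,980 − 371 = 4,609 kg.
Stage dry mass = ε × stage wet mass = 0.136 × 4,609 = 626.824 kg.
Burnout mass m_f = stage dry + payload = 626.824 + 371 = 997.824 kg.
Δv = v_e · ln(4,980/997.824) = 3620.0 × ln(4.991) = 3620.0 × 1.6076 ≈ 5820 m/s.

Δv ≈ 5820 m/s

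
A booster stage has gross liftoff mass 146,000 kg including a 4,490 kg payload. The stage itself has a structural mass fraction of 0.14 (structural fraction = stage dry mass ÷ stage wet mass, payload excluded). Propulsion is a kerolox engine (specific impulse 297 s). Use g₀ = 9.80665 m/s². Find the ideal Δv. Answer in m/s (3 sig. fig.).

Stage wet mass = m₀ − payload = 146,000 − 4,490 = 141,510 kg.
Stage dry mass = ε × stage wet mass = 0.14 × 141,510 = 19,811.4 kg.
Burnout mass m_f = stage dry + payload = 19,811.4 + 4,490 = 24,301.4 kg.
v_e = Isp · g₀ = 297 × 9.80665 = 2912.6 m/s.
Δv = v_e · ln(146,000/24,301.4) = 2912.6 × ln(6.008) = 2912.6 × 1.7931 ≈ 5222 m/s.

Δv ≈ 5220 m/s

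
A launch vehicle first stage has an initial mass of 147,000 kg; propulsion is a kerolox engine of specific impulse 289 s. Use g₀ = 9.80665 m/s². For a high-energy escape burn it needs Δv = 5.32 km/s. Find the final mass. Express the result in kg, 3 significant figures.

v_e = Isp · g₀ = 289 × 9.80665 = 2834.1 m/s.
m₀/m_f = exp(Δv / v_e) = exp(5320 / 2834.1) = exp(1.8771) = 6.5347.
m_f = m₀ / 6.5347 = 147,000 / 6.5347 = 22,495.3 kg.

final mass ≈ 22500 kg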